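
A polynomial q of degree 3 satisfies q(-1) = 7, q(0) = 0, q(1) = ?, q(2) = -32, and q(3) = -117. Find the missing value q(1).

-3

On equispaced nodes a degree-3 polynomial has vanishing fourth forward difference, so
  q(-1) - 4·q(0) + 6·q(1) - 4·q(2) + q(3) = 0.
Substituting the known values and solving for q(1):
  6·q(1) = -18
  q(1) = -3.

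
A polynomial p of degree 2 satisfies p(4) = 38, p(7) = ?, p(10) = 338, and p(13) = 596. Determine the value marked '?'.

152

On equispaced nodes a degree-2 polynomial has vanishing third forward difference, so
  - p(4) + 3·p(7) - 3·p(10) + p(13) = 0.
Substituting the known values and solving for p(7):
  3·p(7) = 456
  p(7) = 152.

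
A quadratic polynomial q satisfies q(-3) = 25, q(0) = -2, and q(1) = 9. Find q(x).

q(x) = 5x^2 + 6x - 2

Using the Lagrange interpolation formula with nodes -3, 0, 1:
  L_0(x) = x(x - 1) / 12
  L_1(x) = (x + 3)(x - 1) / -3
  L_2(x) = (x + 3)x / 4
Then q(x) = 25·L_0(x) - 2·L_1(x) + 9·L_2(x).
Expanding and collecting terms gives q(x) = 5x^2 + 6x - 2.
Check: q(-3) = 25. ✓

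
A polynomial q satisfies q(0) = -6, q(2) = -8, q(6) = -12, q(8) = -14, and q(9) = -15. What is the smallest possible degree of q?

Divided differences on the nodes 0, 2, 6, 8, 9:
  order 0: -6  -8  -12  -14  -15
  order 1: -1  -1  -1  -1
  order 2: 0  0  0
  order 3: 0  0
  order 4: 0
The order-1 divided differences are all -1 (nonzero) and every higher order vanishes, so the data lies on a polynomial of degree exactly 1.

1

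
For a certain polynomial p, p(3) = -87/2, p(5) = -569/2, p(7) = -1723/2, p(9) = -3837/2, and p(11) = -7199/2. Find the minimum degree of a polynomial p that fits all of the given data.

Forward differences of the values at u = 3, 5, 7, 9, 11:
  p  : -87/2  -569/2  -1723/2  -3837/2  -7199/2
  Δ  : -241  -577  -1057  -1681
  Δ^2: -336  -480  -624
  Δ^3: -144  -144
  Δ^4: 0
The third differences are constant (-144) and nonzero, while all higher differences vanish, so the minimal degree is 3.

3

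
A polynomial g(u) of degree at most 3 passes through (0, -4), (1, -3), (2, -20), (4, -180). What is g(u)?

Write g(u) = au^3 + bu^2 + cu + d. Substituting each data point gives a linear system:
  d = -4
  a + b + c + d = -3
  8a + 4b + 2c + d = -20
  64a + 16b + 4c + d = -180
Solving the system yields a = -3, b = 0, c = 4, d = -4.
So g(u) = -3u³ + 4u - 4.
Check: g(2) = -20. ✓

g(u) = -3u^3 + 4u - 4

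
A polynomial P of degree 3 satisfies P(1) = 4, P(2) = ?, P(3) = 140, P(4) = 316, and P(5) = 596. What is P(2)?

On equispaced nodes a degree-3 polynomial has vanishing fourth forward difference, so
  P(1) - 4·P(2) + 6·P(3) - 4·P(4) + P(5) = 0.
Substituting the known values and solving for P(2):
  -4·P(2) = -176
  P(2) = 44.

44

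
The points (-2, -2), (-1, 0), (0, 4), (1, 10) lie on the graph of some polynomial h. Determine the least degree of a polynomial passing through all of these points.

Forward differences of the values at n = -2, -1, 0, 1:
  h  : -2  0  4  10
  Δ  : 2  4  6
  Δ^2: 2  2
  Δ^3: 0
The second differences are constant (2) and nonzero, while all higher differences vanish, so the minimal degree is 2.

2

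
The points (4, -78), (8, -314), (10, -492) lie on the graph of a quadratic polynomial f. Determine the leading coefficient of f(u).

-5

Write f(u) = au^2 + bu + c. Substituting each data point gives a linear system:
  16a + 4b + c = -78
  64a + 8b + c = -314
  100a + 10b + c = -492
Solving the system yields a = -5, b = 1, c = -2.
So f(u) = -5u^2 + u - 2.
The leading coefficient is -5.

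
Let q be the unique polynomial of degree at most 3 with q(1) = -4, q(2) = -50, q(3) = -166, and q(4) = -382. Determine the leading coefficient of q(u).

Write q(u) = au^3 + bu^2 + cu + d. Substituting each data point gives a linear system:
  a + b + c + d = -4
  8a + 4b + 2c + d = -50
  27a + 9b + 3c + d = -166
  64a + 16b + 4c + d = -382
Solving the system yields a = -5, b = -5, c = 4, d = 2.
So q(u) = -5u^3 - 5u^2 + 4u + 2.
The leading coefficient is -5.

-5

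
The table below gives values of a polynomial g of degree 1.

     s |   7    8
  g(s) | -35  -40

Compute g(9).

-45

Write g(s) = as + b. Substituting each data point gives a linear system:
  7a + b = -35
  8a + b = -40
Solving the system yields a = -5, b = 0.
So g(s) = -5s.
Then g(9) = -45.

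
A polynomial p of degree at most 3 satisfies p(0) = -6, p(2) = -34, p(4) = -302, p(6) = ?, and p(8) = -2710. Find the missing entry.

-1098

The 4 known points determine the degree-3 polynomial uniquely.
Write p(u) = au^3 + bu^2 + cu + d. Substituting each data point gives a linear system:
  d = -6
  8a + 4b + 2c + d = -34
  64a + 16b + 4c + d = -302
  512a + 64b + 8c + d = -2710
Solving the system yields a = -6, b = 6, c = -2, d = -6.
So p(u) = -6u³ + 6u² - 2u - 6.
Then p(6) = -1098.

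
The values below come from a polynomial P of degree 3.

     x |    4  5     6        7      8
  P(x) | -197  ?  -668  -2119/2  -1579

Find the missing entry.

-773/2

The 4 known points determine the degree-3 polynomial uniquely.
Write P(x) = ax^3 + bx^2 + cx + d. Substituting each data point gives a linear system:
  64a + 16b + 4c + d = -197
  216a + 36b + 6c + d = -668
  343a + 49b + 7c + d = -2119/2
  512a + 64b + 8c + d = -1579
Solving the system yields a = -3, b = -1, c = 5/2, d = 1.
So P(x) = -3x^3 - x^2 + (5/2)x + 1.
Then P(5) = -773/2.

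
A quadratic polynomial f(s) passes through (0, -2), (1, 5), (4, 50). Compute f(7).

131

Write f(s) = as^2 + bs + c. Substituting each data point gives a linear system:
  c = -2
  a + b + c = 5
  16a + 4b + c = 50
Solving the system yields a = 2, b = 5, c = -2.
So f(s) = 2s^2 + 5s - 2.
Then f(7) = 131.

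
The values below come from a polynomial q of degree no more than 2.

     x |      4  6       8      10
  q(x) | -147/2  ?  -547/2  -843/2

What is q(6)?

-315/2

On equispaced nodes a degree-2 polynomial has vanishing third forward difference, so
  - q(4) + 3·q(6) - 3·q(8) + q(10) = 0.
Substituting the known values and solving for q(6):
  3·q(6) = -945/2
  q(6) = -315/2.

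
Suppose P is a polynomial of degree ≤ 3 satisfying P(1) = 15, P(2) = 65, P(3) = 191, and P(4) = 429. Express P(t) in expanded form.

P(t) = 6t^3 + 2t^2 + 2t + 5

Write P(t) = at^3 + bt^2 + ct + d. Substituting each data point gives a linear system:
  a + b + c + d = 15
  8a + 4b + 2c + d = 65
  27a + 9b + 3c + d = 191
  64a + 16b + 4c + d = 429
Solving the system yields a = 6, b = 2, c = 2, d = 5.
So P(t) = 6t³ + 2t² + 2t + 5.
Check: P(2) = 65. ✓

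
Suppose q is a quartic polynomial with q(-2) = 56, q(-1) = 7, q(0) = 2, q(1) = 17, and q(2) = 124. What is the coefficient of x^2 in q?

Write q(x) = ax^4 + bx^3 + cx^2 + dx + e. Substituting each data point gives a linear system:
  16a - 8b + 4c - 2d + e = 56
  a - b + c - d + e = 7
  e = 2
  a + b + c + d + e = 17
  16a + 8b + 4c + 2d + e = 124
Solving the system yields a = 4, b = 4, c = 6, d = 1, e = 2.
So q(x) = 4x^4 + 4x^3 + 6x^2 + x + 2.
The coefficient of x^2 is 6.

6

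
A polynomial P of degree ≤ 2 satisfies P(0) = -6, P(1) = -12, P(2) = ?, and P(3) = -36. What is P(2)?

-22

The 3 known points determine the degree-2 polynomial uniquely.
Write P(n) = an^2 + bn + c. Substituting each data point gives a linear system:
  c = -6
  a + b + c = -12
  9a + 3b + c = -36
Solving the system yields a = -2, b = -4, c = -6.
So P(n) = -2n^2 - 4n - 6.
Then P(2) = -22.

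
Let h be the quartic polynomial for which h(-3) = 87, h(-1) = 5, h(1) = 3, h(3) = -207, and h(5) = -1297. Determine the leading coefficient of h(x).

-1

Write h(x) = ax^4 + bx^3 + cx^2 + dx + e. Substituting each data point gives a linear system:
  81a - 27b + 9c - 3d + e = 87
  a - b + c - d + e = 5
  a + b + c + d + e = 3
  81a + 27b + 9c + 3d + e = -207
  625a + 125b + 25c + 5d + e = -1297
Solving the system yields a = -1, b = -6, c = 2, d = 5, e = 3.
So h(x) = -x^4 - 6x^3 + 2x^2 + 5x + 3.
The leading coefficient is -1.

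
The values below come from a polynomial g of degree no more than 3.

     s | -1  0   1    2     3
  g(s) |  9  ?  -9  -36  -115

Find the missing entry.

-4

On equispaced nodes a degree-3 polynomial has vanishing fourth forward difference, so
  g(-1) - 4·g(0) + 6·g(1) - 4·g(2) + g(3) = 0.
Substituting the known values and solving for g(0):
  -4·g(0) = 16
  g(0) = -4.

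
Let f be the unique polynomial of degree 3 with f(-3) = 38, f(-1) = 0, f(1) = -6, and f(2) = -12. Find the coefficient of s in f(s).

Write f(s) = as^3 + bs^2 + cs + d. Substituting each data point gives a linear system:
  -27a + 9b - 3c + d = 38
  -a + b - c + d = 0
  a + b + c + d = -6
  8a + 4b + 2c + d = -12
Solving the system yields a = -1, b = 1, c = -2, d = -4.
So f(s) = -s^3 + s^2 - 2s - 4.
The coefficient of s is -2.

-2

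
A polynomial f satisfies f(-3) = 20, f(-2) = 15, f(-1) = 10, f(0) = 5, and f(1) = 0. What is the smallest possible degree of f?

1

Forward differences of the values at s = -3, -2, -1, 0, 1:
  f  : 20  15  10  5  0
  Δ  : -5  -5  -5  -5
  Δ^2: 0  0  0
  Δ^3: 0  0
  Δ^4: 0
The first differences are constant (-5) and nonzero, while all higher differences vanish, so the minimal degree is 1.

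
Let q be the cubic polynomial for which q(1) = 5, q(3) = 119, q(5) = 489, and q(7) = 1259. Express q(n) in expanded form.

q(n) = 3n^3 + 5n^2 - 2n - 1

Write q(n) = an^3 + bn^2 + cn + d. Substituting each data point gives a linear system:
  a + b + c + d = 5
  27a + 9b + 3c + d = 119
  125a + 25b + 5c + d = 489
  343a + 49b + 7c + d = 1259
Solving the system yields a = 3, b = 5, c = -2, d = -1.
So q(n) = 3n³ + 5n² - 2n - 1.
Check: q(3) = 119. ✓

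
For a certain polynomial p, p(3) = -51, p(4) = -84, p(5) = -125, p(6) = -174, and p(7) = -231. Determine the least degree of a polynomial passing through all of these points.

Forward differences of the values at s = 3, 4, 5, 6, 7:
  p  : -51  -84  -125  -174  -231
  Δ  : -33  -41  -49  -57
  Δ^2: -8  -8  -8
  Δ^3: 0  0
  Δ^4: 0
The second differences are constant (-8) and nonzero, while all higher differences vanish, so the minimal degree is 2.

2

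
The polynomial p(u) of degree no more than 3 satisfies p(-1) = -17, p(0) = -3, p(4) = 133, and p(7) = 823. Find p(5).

Using the Lagrange interpolation formula with nodes -1, 0, 4, 7:
  L_0(u) = u(u - 4)(u - 7) / -40
  L_1(u) = (u + 1)(u - 4)(u - 7) / 28
  L_2(u) = (u + 1)u(u - 7) / -60
  L_3(u) = (u + 1)u(u - 4) / 168
Then p(u) = -17·L_0(u) - 3·L_1(u) + 133·L_2(u) + 823·L_3(u).
Expanding and collecting terms gives p(u) = 3u^3 - 5u^2 + 6u - 3.
Evaluating at u = 5: p(5) = 277.

277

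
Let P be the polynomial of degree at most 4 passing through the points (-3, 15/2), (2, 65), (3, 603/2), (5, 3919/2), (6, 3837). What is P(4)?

Using the Lagrange interpolation formula with nodes -3, 2, 3, 5, 6:
  L_0(t) = (t - 2)(t - 3)(t - 5)(t - 6) / 2160
  L_1(t) = (t + 3)(t - 3)(t - 5)(t - 6) / -60
  L_2(t) = (t + 3)(t - 2)(t - 5)(t - 6) / 36
  L_3(t) = (t + 3)(t - 2)(t - 3)(t - 6) / -48
  L_4(t) = (t + 3)(t - 2)(t - 3)(t - 5) / 108
Then P(t) = 15/2·L_0(t) + 65·L_1(t) + 603/2·L_2(t) + 3919/2·L_3(t) + 3837·L_4(t).
Expanding and collecting terms gives P(t) = 2t^4 + 6t^3 - (1/2)t^2 - 5t - 3.
Evaluating at t = 4: P(4) = 865.

865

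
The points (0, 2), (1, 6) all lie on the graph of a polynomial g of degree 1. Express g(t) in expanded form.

Using the Lagrange interpolation formula with nodes 0, 1:
  L_0(t) = (t - 1) / -1
  L_1(t) = t / 1
Then g(t) = 2·L_0(t) + 6·L_1(t).
Expanding and collecting terms gives g(t) = 4t + 2.
Check: g(1) = 6. ✓

g(t) = 4t + 2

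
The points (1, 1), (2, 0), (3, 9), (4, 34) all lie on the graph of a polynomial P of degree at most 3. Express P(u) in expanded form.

P(u) = u^3 - u^2 - 5u + 6

Using the Lagrange interpolation formula with nodes 1, 2, 3, 4:
  L_0(u) = (u - 2)(u - 3)(u - 4) / -6
  L_1(u) = (u - 1)(u - 3)(u - 4) / 2
  L_2(u) = (u - 1)(u - 2)(u - 4) / -2
  L_3(u) = (u - 1)(u - 2)(u - 3) / 6
Then P(u) = 1·L_0(u) + 0·L_1(u) + 9·L_2(u) + 34·L_3(u).
Expanding and collecting terms gives P(u) = u³ - u² - 5u + 6.
Check: P(3) = 9. ✓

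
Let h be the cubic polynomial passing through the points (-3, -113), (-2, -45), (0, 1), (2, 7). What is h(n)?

h(n) = 2n^3 - 5n^2 + 5n + 1

Write h(n) = an^3 + bn^2 + cn + d. Substituting each data point gives a linear system:
  -27a + 9b - 3c + d = -113
  -8a + 4b - 2c + d = -45
  d = 1
  8a + 4b + 2c + d = 7
Solving the system yields a = 2, b = -5, c = 5, d = 1.
So h(n) = 2n^3 - 5n^2 + 5n + 1.
Check: h(0) = 1. ✓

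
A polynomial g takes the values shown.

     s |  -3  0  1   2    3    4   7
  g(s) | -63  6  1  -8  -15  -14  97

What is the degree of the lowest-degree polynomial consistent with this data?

Divided differences on the nodes -3, 0, 1, 2, 3, 4, 7:
  order 0: -63  6  1  -8  -15  -14  97
  order 1: 23  -5  -9  -7  1  37
  order 2: -7  -2  1  4  9
  order 3: 1  1  1  1
  order 4: 0  0  0
  order 5: 0  0
  order 6: 0
The order-3 divided differences are all 1 (nonzero) and every higher order vanishes, so the data lies on a polynomial of degree exactly 3.

3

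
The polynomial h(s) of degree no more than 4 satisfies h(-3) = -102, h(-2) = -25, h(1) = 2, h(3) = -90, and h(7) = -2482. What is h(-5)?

Using the Lagrange interpolation formula with nodes -3, -2, 1, 3, 7:
  L_0(s) = (s + 2)(s - 1)(s - 3)(s - 7) / 240
  L_1(s) = (s + 3)(s - 1)(s - 3)(s - 7) / -135
  L_2(s) = (s + 3)(s + 2)(s - 3)(s - 7) / 144
  L_3(s) = (s + 3)(s + 2)(s - 1)(s - 7) / -240
  L_4(s) = (s + 3)(s + 2)(s - 1)(s - 3) / 2160
Then h(s) = -102·L_0(s) - 25·L_1(s) + 2·L_2(s) - 90·L_3(s) - 2482·L_4(s).
Expanding and collecting terms gives h(s) = -s⁴ - 2s² + 2s + 3.
Evaluating at s = -5: h(-5) = -682.

-682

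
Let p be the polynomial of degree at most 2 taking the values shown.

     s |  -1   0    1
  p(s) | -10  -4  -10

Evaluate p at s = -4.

-100

Using the Lagrange interpolation formula with nodes -1, 0, 1:
  L_0(s) = s(s - 1) / 2
  L_1(s) = (s + 1)(s - 1) / -1
  L_2(s) = (s + 1)s / 2
Then p(s) = -10·L_0(s) - 4·L_1(s) - 10·L_2(s).
Expanding and collecting terms gives p(s) = -6s^2 - 4.
Evaluating at s = -4: p(-4) = -100.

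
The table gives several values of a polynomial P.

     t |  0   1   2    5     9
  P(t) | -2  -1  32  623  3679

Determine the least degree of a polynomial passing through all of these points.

Divided differences on the nodes 0, 1, 2, 5, 9:
  order 0: -2  -1  32  623  3679
  order 1: 1  33  197  764
  order 2: 16  41  81
  order 3: 5  5
  order 4: 0
The order-3 divided differences are all 5 (nonzero) and every higher order vanishes, so the data lies on a polynomial of degree exactly 3.

3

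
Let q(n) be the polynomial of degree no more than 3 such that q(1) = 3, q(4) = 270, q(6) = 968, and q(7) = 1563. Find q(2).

Using the Lagrange interpolation formula with nodes 1, 4, 6, 7:
  L_0(n) = (n - 4)(n - 6)(n - 7) / -90
  L_1(n) = (n - 1)(n - 6)(n - 7) / 18
  L_2(n) = (n - 1)(n - 4)(n - 7) / -10
  L_3(n) = (n - 1)(n - 4)(n - 6) / 18
Then q(n) = 3·L_0(n) + 270·L_1(n) + 968·L_2(n) + 1563·L_3(n).
Expanding and collecting terms gives q(n) = 5n^3 - 3n^2 - n + 2.
Evaluating at n = 2: q(2) = 28.

28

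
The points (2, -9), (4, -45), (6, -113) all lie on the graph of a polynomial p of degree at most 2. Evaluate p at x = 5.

-75

Forward differences of the values at x = 2, 4, 6:
  p  : -9  -45  -113
  Δ  : -36  -68
  Δ^2: -32
The second differences are constant, confirming degree 2.
Interpolating (Newton forward form) and evaluating at x = 5 gives p(5) = -75.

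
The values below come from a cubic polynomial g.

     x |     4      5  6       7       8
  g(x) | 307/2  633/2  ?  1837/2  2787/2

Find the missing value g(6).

On equispaced nodes a degree-3 polynomial has vanishing fourth forward difference, so
  g(4) - 4·g(5) + 6·g(6) - 4·g(7) + g(8) = 0.
Substituting the known values and solving for g(6):
  6·g(6) = 3393
  g(6) = 1131/2.

1131/2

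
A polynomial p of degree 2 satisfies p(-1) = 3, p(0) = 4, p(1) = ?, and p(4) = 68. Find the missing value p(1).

11

The 3 known points determine the degree-2 polynomial uniquely.
Write p(x) = ax^2 + bx + c. Substituting each data point gives a linear system:
  a - b + c = 3
  c = 4
  16a + 4b + c = 68
Solving the system yields a = 3, b = 4, c = 4.
So p(x) = 3x^2 + 4x + 4.
Then p(1) = 11.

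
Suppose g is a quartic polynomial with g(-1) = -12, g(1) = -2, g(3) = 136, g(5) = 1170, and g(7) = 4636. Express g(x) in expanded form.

Write g(x) = ax^4 + bx^3 + cx^2 + dx + e. Substituting each data point gives a linear system:
  a - b + c - d + e = -12
  a + b + c + d + e = -2
  81a + 27b + 9c + 3d + e = 136
  625a + 125b + 25c + 5d + e = 1170
  2401a + 343b + 49c + 7d + e = 4636
Solving the system yields a = 2, b = 0, c = -4, d = 5, e = -5.
So g(x) = 2x^4 - 4x^2 + 5x - 5.
Check: g(1) = -2. ✓

g(x) = 2x^4 - 4x^2 + 5x - 5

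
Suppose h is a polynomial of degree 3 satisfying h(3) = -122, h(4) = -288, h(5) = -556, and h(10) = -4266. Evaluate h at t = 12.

-7304

Using the Lagrange interpolation formula with nodes 3, 4, 5, 10:
  L_0(t) = (t - 4)(t - 5)(t - 10) / -14
  L_1(t) = (t - 3)(t - 5)(t - 10) / 6
  L_2(t) = (t - 3)(t - 4)(t - 10) / -10
  L_3(t) = (t - 3)(t - 4)(t - 5) / 210
Then h(t) = -122·L_0(t) - 288·L_1(t) - 556·L_2(t) - 4266·L_3(t).
Expanding and collecting terms gives h(t) = -4t^3 - 3t^2 + 3t + 4.
Evaluating at t = 12: h(12) = -7304.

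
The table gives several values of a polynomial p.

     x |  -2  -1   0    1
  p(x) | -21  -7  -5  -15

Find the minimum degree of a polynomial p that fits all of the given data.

Forward differences of the values at x = -2, -1, 0, 1:
  p  : -21  -7  -5  -15
  Δ  : 14  2  -10
  Δ^2: -12  -12
  Δ^3: 0
The second differences are constant (-12) and nonzero, while all higher differences vanish, so the minimal degree is 2.

2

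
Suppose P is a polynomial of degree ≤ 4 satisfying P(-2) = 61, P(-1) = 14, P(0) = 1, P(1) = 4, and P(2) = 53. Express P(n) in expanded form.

P(n) = 2n^4 + n^3 + 6n^2 - 6n + 1

Write P(n) = an^4 + bn^3 + cn^2 + dn + e. Substituting each data point gives a linear system:
  16a - 8b + 4c - 2d + e = 61
  a - b + c - d + e = 14
  e = 1
  a + b + c + d + e = 4
  16a + 8b + 4c + 2d + e = 53
Solving the system yields a = 2, b = 1, c = 6, d = -6, e = 1.
So P(n) = 2n⁴ + n³ + 6n² - 6n + 1.
Check: P(0) = 1. ✓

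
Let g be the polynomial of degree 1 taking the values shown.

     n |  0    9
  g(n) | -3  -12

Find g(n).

g(n) = -n - 3

Write g(n) = an + b. Substituting each data point gives a linear system:
  b = -3
  9a + b = -12
Solving the system yields a = -1, b = -3.
So g(n) = -n - 3.
Check: g(9) = -12. ✓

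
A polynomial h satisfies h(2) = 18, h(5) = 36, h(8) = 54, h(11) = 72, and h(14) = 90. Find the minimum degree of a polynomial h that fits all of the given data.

Forward differences of the values at s = 2, 5, 8, 11, 14:
  h  : 18  36  54  72  90
  Δ  : 18  18  18  18
  Δ^2: 0  0  0
  Δ^3: 0  0
  Δ^4: 0
The first differences are constant (18) and nonzero, while all higher differences vanish, so the minimal degree is 1.

1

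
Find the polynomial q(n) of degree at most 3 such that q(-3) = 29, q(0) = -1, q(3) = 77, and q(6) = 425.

q(n) = n^3 + 6n^2 - n - 1

Write q(n) = an^3 + bn^2 + cn + d. Substituting each data point gives a linear system:
  -27a + 9b - 3c + d = 29
  d = -1
  27a + 9b + 3c + d = 77
  216a + 36b + 6c + d = 425
Solving the system yields a = 1, b = 6, c = -1, d = -1.
So q(n) = n^3 + 6n^2 - n - 1.
Check: q(-3) = 29. ✓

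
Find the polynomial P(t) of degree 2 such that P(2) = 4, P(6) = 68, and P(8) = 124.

Write P(t) = at^2 + bt + c. Substituting each data point gives a linear system:
  4a + 2b + c = 4
  36a + 6b + c = 68
  64a + 8b + c = 124
Solving the system yields a = 2, b = 0, c = -4.
So P(t) = 2t^2 - 4.
Check: P(8) = 124. ✓

P(t) = 2t^2 - 4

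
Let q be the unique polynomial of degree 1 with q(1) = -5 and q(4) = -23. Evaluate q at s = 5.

Using the Lagrange interpolation formula with nodes 1, 4:
  L_0(s) = (s - 4) / -3
  L_1(s) = (s - 1) / 3
Then q(s) = -5·L_0(s) - 23·L_1(s).
Expanding and collecting terms gives q(s) = -6s + 1.
Evaluating at s = 5: q(5) = -29.

-29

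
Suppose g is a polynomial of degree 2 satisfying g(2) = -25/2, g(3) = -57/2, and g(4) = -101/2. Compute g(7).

Using the Lagrange interpolation formula with nodes 2, 3, 4:
  L_0(t) = (t - 3)(t - 4) / 2
  L_1(t) = (t - 2)(t - 4) / -1
  L_2(t) = (t - 2)(t - 3) / 2
Then g(t) = -25/2·L_0(t) - 57/2·L_1(t) - 101/2·L_2(t).
Expanding and collecting terms gives g(t) = -3t² - t + 3/2.
Evaluating at t = 7: g(7) = -305/2.

-305/2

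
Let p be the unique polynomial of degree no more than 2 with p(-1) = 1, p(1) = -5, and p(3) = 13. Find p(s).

p(s) = 3s^2 - 3s - 5

Write p(s) = as^2 + bs + c. Substituting each data point gives a linear system:
  a - b + c = 1
  a + b + c = -5
  9a + 3b + c = 13
Solving the system yields a = 3, b = -3, c = -5.
So p(s) = 3s^2 - 3s - 5.
Check: p(3) = 13. ✓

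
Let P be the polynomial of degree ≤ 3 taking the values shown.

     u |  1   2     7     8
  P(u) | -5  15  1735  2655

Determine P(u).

Write P(u) = au^3 + bu^2 + cu + d. Substituting each data point gives a linear system:
  a + b + c + d = -5
  8a + 4b + 2c + d = 15
  343a + 49b + 7c + d = 1735
  512a + 64b + 8c + d = 2655
Solving the system yields a = 6, b = -6, c = -4, d = -1.
So P(u) = 6u^3 - 6u^2 - 4u - 1.
Check: P(7) = 1735. ✓

P(u) = 6u^3 - 6u^2 - 4u - 1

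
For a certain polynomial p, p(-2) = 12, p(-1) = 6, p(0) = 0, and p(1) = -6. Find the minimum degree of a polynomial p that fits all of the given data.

1

Forward differences of the values at x = -2, -1, 0, 1:
  p  : 12  6  0  -6
  Δ  : -6  -6  -6
  Δ^2: 0  0
  Δ^3: 0
The first differences are constant (-6) and nonzero, while all higher differences vanish, so the minimal degree is 1.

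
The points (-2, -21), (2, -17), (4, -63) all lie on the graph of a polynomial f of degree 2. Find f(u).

f(u) = -4u^2 + u - 3

Write f(u) = au^2 + bu + c. Substituting each data point gives a linear system:
  4a - 2b + c = -21
  4a + 2b + c = -17
  16a + 4b + c = -63
Solving the system yields a = -4, b = 1, c = -3.
So f(u) = -4u² + u - 3.
Check: f(2) = -17. ✓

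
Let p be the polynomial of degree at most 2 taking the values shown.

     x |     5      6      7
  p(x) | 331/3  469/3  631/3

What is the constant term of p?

1/3

Write p(x) = ax^2 + bx + c. Substituting each data point gives a linear system:
  25a + 5b + c = 331/3
  36a + 6b + c = 469/3
  49a + 7b + c = 631/3
Solving the system yields a = 4, b = 2, c = 1/3.
So p(x) = 4x² + 2x + 1/3.
The constant term is 1/3.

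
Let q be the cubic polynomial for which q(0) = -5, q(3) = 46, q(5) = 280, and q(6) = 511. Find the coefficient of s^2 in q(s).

Write q(s) = as^3 + bs^2 + cs + d. Substituting each data point gives a linear system:
  d = -5
  27a + 9b + 3c + d = 46
  125a + 25b + 5c + d = 280
  216a + 36b + 6c + d = 511
Solving the system yields a = 3, b = -4, c = 2, d = -5.
So q(s) = 3s^3 - 4s^2 + 2s - 5.
The coefficient of s^2 is -4.

-4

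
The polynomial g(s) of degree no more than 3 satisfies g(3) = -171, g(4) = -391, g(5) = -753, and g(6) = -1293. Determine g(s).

g(s) = -6s^3 + s^2 - 5s - 3

Using the Lagrange interpolation formula with nodes 3, 4, 5, 6:
  L_0(s) = (s - 4)(s - 5)(s - 6) / -6
  L_1(s) = (s - 3)(s - 5)(s - 6) / 2
  L_2(s) = (s - 3)(s - 4)(s - 6) / -2
  L_3(s) = (s - 3)(s - 4)(s - 5) / 6
Then g(s) = -171·L_0(s) - 391·L_1(s) - 753·L_2(s) - 1293·L_3(s).
Expanding and collecting terms gives g(s) = -6s^3 + s^2 - 5s - 3.
Check: g(3) = -171. ✓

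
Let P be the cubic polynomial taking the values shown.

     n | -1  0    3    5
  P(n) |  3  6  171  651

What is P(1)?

Using the Lagrange interpolation formula with nodes -1, 0, 3, 5:
  L_0(n) = n(n - 3)(n - 5) / -24
  L_1(n) = (n + 1)(n - 3)(n - 5) / 15
  L_2(n) = (n + 1)n(n - 5) / -24
  L_3(n) = (n + 1)n(n - 3) / 60
Then P(n) = 3·L_0(n) + 6·L_1(n) + 171·L_2(n) + 651·L_3(n).
Expanding and collecting terms gives P(n) = 4n³ + 5n² + 4n + 6.
Evaluating at n = 1: P(1) = 19.

19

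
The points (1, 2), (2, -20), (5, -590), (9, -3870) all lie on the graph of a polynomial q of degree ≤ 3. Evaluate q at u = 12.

Write q(u) = au^3 + bu^2 + cu + d. Substituting each data point gives a linear system:
  a + b + c + d = 2
  8a + 4b + 2c + d = -20
  125a + 25b + 5c + d = -590
  729a + 81b + 9c + d = -3870
Solving the system yields a = -6, b = 6, c = 2, d = 0.
So q(u) = -6u³ + 6u² + 2u.
Then q(12) = -9480.

-9480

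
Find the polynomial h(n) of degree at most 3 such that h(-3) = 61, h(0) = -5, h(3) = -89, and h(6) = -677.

h(n) = -3n^3 - n^2 + 2n - 5

Write h(n) = an^3 + bn^2 + cn + d. Substituting each data point gives a linear system:
  -27a + 9b - 3c + d = 61
  d = -5
  27a + 9b + 3c + d = -89
  216a + 36b + 6c + d = -677
Solving the system yields a = -3, b = -1, c = 2, d = -5.
So h(n) = -3n^3 - n^2 + 2n - 5.
Check: h(0) = -5. ✓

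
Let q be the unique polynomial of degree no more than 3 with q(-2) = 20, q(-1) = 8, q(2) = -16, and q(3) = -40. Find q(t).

q(t) = -t^3 - 5t + 2

Write q(t) = at^3 + bt^2 + ct + d. Substituting each data point gives a linear system:
  -8a + 4b - 2c + d = 20
  -a + b - c + d = 8
  8a + 4b + 2c + d = -16
  27a + 9b + 3c + d = -40
Solving the system yields a = -1, b = 0, c = -5, d = 2.
So q(t) = -t^3 - 5t + 2.
Check: q(-2) = 20. ✓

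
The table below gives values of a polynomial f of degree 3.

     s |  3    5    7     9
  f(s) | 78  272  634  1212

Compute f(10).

1597

Using the Lagrange interpolation formula with nodes 3, 5, 7, 9:
  L_0(s) = (s - 5)(s - 7)(s - 9) / -48
  L_1(s) = (s - 3)(s - 7)(s - 9) / 16
  L_2(s) = (s - 3)(s - 5)(s - 9) / -16
  L_3(s) = (s - 3)(s - 5)(s - 7) / 48
Then f(s) = 78·L_0(s) + 272·L_1(s) + 634·L_2(s) + 1212·L_3(s).
Expanding and collecting terms gives f(s) = s^3 + 6s^2 - 3.
Evaluating at s = 10: f(10) = 1597.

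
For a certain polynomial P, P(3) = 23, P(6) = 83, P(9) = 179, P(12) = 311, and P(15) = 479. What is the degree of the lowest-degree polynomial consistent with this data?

2

Forward differences of the values at u = 3, 6, 9, 12, 15:
  P  : 23  83  179  311  479
  Δ  : 60  96  132  168
  Δ^2: 36  36  36
  Δ^3: 0  0
  Δ^4: 0
The second differences are constant (36) and nonzero, while all higher differences vanish, so the minimal degree is 2.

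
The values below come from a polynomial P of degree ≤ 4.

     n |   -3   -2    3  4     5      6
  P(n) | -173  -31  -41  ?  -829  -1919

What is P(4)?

The 5 known points determine the degree-4 polynomial uniquely.
Write P(n) = an^4 + bn^3 + cn^2 + dn + e. Substituting each data point gives a linear system:
  81a - 27b + 9c - 3d + e = -173
  16a - 8b + 4c - 2d + e = -31
  81a + 27b + 9c + 3d + e = -41
  625a + 125b + 25c + 5d + e = -829
  1296a + 216b + 36c + 6d + e = -1919
Solving the system yields a = -2, b = 2, c = 6, d = 4, e = 1.
So P(n) = -2n^4 + 2n^3 + 6n^2 + 4n + 1.
Then P(4) = -271.

-271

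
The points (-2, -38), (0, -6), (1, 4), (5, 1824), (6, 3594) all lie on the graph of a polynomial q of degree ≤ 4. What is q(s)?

Write q(s) = as^4 + bs^3 + cs^2 + ds + e. Substituting each data point gives a linear system:
  16a - 8b + 4c - 2d + e = -38
  e = -6
  a + b + c + d + e = 4
  625a + 125b + 25c + 5d + e = 1824
  1296a + 216b + 36c + 6d + e = 3594
Solving the system yields a = 2, b = 5, c = -3, d = 6, e = -6.
So q(s) = 2s⁴ + 5s³ - 3s² + 6s - 6.
Check: q(-2) = -38. ✓

q(s) = 2s^4 + 5s^3 - 3s^2 + 6s - 6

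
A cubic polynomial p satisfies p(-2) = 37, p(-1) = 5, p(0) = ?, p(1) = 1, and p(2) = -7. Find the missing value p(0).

The 4 known points determine the degree-3 polynomial uniquely.
Write p(x) = ax^3 + bx^2 + cx + d. Substituting each data point gives a linear system:
  -8a + 4b - 2c + d = 37
  -a + b - c + d = 5
  a + b + c + d = 1
  8a + 4b + 2c + d = -7
Solving the system yields a = -3, b = 4, c = 1, d = -1.
So p(x) = -3x³ + 4x² + x - 1.
Then p(0) = -1.

-1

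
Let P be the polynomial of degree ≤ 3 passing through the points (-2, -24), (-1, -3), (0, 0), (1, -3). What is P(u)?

Write P(u) = au^3 + bu^2 + cu + d. Substituting each data point gives a linear system:
  -8a + 4b - 2c + d = -24
  -a + b - c + d = -3
  d = 0
  a + b + c + d = -3
Solving the system yields a = 2, b = -3, c = -2, d = 0.
So P(u) = 2u³ - 3u² - 2u.
Check: P(-1) = -3. ✓

P(u) = 2u^3 - 3u^2 - 2u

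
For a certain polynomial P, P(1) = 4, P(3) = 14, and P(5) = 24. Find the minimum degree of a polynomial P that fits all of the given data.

1

Forward differences of the values at u = 1, 3, 5:
  P  : 4  14  24
  Δ  : 10  10
  Δ^2: 0
The first differences are constant (10) and nonzero, while all higher differences vanish, so the minimal degree is 1.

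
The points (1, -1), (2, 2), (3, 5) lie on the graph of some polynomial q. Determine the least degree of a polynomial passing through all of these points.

Forward differences of the values at s = 1, 2, 3:
  q  : -1  2  5
  Δ  : 3  3
  Δ^2: 0
The first differences are constant (3) and nonzero, while all higher differences vanish, so the minimal degree is 1.

1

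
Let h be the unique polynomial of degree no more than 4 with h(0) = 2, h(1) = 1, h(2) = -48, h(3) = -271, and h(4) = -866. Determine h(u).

Using the Lagrange interpolation formula with nodes 0, 1, 2, 3, 4:
  L_0(u) = (u - 1)(u - 2)(u - 3)(u - 4) / 24
  L_1(u) = u(u - 2)(u - 3)(u - 4) / -6
  L_2(u) = u(u - 1)(u - 3)(u - 4) / 4
  L_3(u) = u(u - 1)(u - 2)(u - 4) / -6
  L_4(u) = u(u - 1)(u - 2)(u - 3) / 24
Then h(u) = 2·L_0(u) + 1·L_1(u) - 48·L_2(u) - 271·L_3(u) - 866·L_4(u).
Expanding and collecting terms gives h(u) = -3u⁴ - 3u³ + 6u² - u + 2.
Check: h(4) = -866. ✓

h(u) = -3u^4 - 3u^3 + 6u^2 - u + 2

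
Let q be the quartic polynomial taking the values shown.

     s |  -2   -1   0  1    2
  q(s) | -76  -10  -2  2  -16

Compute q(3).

Using the Lagrange interpolation formula with nodes -2, -1, 0, 1, 2:
  L_0(s) = (s + 1)s(s - 1)(s - 2) / 24
  L_1(s) = (s + 2)s(s - 1)(s - 2) / -6
  L_2(s) = (s + 2)(s + 1)(s - 1)(s - 2) / 4
  L_3(s) = (s + 2)(s + 1)s(s - 2) / -6
  L_4(s) = (s + 2)(s + 1)s(s - 1) / 24
Then q(s) = -76·L_0(s) - 10·L_1(s) - 2·L_2(s) + 2·L_3(s) - 16·L_4(s).
Expanding and collecting terms gives q(s) = -3s⁴ + 3s³ + s² + 3s - 2.
Evaluating at s = 3: q(3) = -146.

-146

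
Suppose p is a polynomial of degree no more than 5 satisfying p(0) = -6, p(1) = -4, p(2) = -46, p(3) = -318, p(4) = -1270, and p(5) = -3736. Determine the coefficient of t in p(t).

Write p(t) = at^5 + bt^4 + ct^3 + dt^2 + et + k. Substituting each data point gives a linear system:
  k = -6
  a + b + c + d + e + k = -4
  32a + 16b + 8c + 4d + 2e + k = -46
  243a + 81b + 27c + 9d + 3e + k = -318
  1024a + 256b + 64c + 16d + 4e + k = -1270
  3125a + 625b + 125c + 25d + 5e + k = -3736
Solving the system yields a = -1, b = -1, c = 0, d = 0, e = 4, k = -6.
So p(t) = -t⁵ - t⁴ + 4t - 6.
The coefficient of t is 4.

4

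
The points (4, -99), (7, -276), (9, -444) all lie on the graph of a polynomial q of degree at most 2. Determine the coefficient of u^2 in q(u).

Write q(u) = au^2 + bu + c. Substituting each data point gives a linear system:
  16a + 4b + c = -99
  49a + 7b + c = -276
  81a + 9b + c = -444
Solving the system yields a = -5, b = -4, c = -3.
So q(u) = -5u^2 - 4u - 3.
The leading coefficient is -5.

-5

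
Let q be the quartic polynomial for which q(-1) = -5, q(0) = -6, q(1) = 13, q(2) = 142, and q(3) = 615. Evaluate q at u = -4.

1378

Using the Lagrange interpolation formula with nodes -1, 0, 1, 2, 3:
  L_0(u) = u(u - 1)(u - 2)(u - 3) / 24
  L_1(u) = (u + 1)(u - 1)(u - 2)(u - 3) / -6
  L_2(u) = (u + 1)u(u - 2)(u - 3) / 4
  L_3(u) = (u + 1)u(u - 1)(u - 3) / -6
  L_4(u) = (u + 1)u(u - 1)(u - 2) / 24
Then q(u) = -5·L_0(u) - 6·L_1(u) + 13·L_2(u) + 142·L_3(u) + 615·L_4(u).
Expanding and collecting terms gives q(u) = 6u^4 + 3u^3 + 4u^2 + 6u - 6.
Evaluating at u = -4: q(-4) = 1378.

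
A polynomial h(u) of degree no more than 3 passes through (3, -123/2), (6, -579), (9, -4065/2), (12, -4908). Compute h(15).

-19383/2

Write h(u) = au^3 + bu^2 + cu + d. Substituting each data point gives a linear system:
  27a + 9b + 3c + d = -123/2
  216a + 36b + 6c + d = -579
  729a + 81b + 9c + d = -4065/2
  1728a + 144b + 12c + d = -4908
Solving the system yields a = -3, b = 2, c = -3/2, d = 6.
So h(u) = -3u^3 + 2u^2 - (3/2)u + 6.
Then h(15) = -19383/2.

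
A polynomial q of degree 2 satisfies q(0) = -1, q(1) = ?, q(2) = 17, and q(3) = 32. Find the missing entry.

On equispaced nodes a degree-2 polynomial has vanishing third forward difference, so
  - q(0) + 3·q(1) - 3·q(2) + q(3) = 0.
Substituting the known values and solving for q(1):
  3·q(1) = 18
  q(1) = 6.

6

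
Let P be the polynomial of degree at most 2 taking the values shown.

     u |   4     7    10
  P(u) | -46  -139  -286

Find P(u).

Using the Lagrange interpolation formula with nodes 4, 7, 10:
  L_0(u) = (u - 7)(u - 10) / 18
  L_1(u) = (u - 4)(u - 10) / -9
  L_2(u) = (u - 4)(u - 7) / 18
Then P(u) = -46·L_0(u) - 139·L_1(u) - 286·L_2(u).
Expanding and collecting terms gives P(u) = -3u^2 + 2u - 6.
Check: P(7) = -139. ✓

P(u) = -3u^2 + 2u - 6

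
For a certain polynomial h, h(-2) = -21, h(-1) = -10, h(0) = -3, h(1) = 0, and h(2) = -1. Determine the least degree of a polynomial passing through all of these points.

2

Forward differences of the values at x = -2, -1, 0, 1, 2:
  h  : -21  -10  -3  0  -1
  Δ  : 11  7  3  -1
  Δ^2: -4  -4  -4
  Δ^3: 0  0
  Δ^4: 0
The second differences are constant (-4) and nonzero, while all higher differences vanish, so the minimal degree is 2.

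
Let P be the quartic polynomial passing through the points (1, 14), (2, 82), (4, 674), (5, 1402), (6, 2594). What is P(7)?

4412

Write P(t) = at^4 + bt^3 + ct^2 + dt + e. Substituting each data point gives a linear system:
  a + b + c + d + e = 14
  16a + 8b + 4c + 2d + e = 82
  256a + 64b + 16c + 4d + e = 674
  625a + 125b + 25c + 5d + e = 1402
  1296a + 216b + 36c + 6d + e = 2594
Solving the system yields a = 1, b = 5, c = 6, d = 0, e = 2.
So P(t) = t^4 + 5t^3 + 6t^2 + 2.
Then P(7) = 4412.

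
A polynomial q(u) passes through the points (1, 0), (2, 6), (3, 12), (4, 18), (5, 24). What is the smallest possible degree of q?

1

Forward differences of the values at u = 1, 2, 3, 4, 5:
  q  : 0  6  12  18  24
  Δ  : 6  6  6  6
  Δ^2: 0  0  0
  Δ^3: 0  0
  Δ^4: 0
The first differences are constant (6) and nonzero, while all higher differences vanish, so the minimal degree is 1.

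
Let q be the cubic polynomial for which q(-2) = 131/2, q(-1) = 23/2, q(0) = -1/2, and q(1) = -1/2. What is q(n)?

Using the Lagrange interpolation formula with nodes -2, -1, 0, 1:
  L_0(n) = (n + 1)n(n - 1) / -6
  L_1(n) = (n + 2)n(n - 1) / 2
  L_2(n) = (n + 2)(n + 1)(n - 1) / -2
  L_3(n) = (n + 2)(n + 1)n / 6
Then q(n) = 131/2·L_0(n) + 23/2·L_1(n) - 1/2·L_2(n) - 1/2·L_3(n).
Expanding and collecting terms gives q(n) = -5n^3 + 6n^2 - n - 1/2.
Check: q(-2) = 131/2. ✓

q(n) = -5n^3 + 6n^2 - n - 1/2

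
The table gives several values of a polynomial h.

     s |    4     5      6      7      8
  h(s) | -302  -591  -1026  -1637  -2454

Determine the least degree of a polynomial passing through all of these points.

Forward differences of the values at s = 4, 5, 6, 7, 8:
  h  : -302  -591  -1026  -1637  -2454
  Δ  : -289  -435  -611  -817
  Δ^2: -146  -176  -206
  Δ^3: -30  -30
  Δ^4: 0
The third differences are constant (-30) and nonzero, while all higher differences vanish, so the minimal degree is 3.

3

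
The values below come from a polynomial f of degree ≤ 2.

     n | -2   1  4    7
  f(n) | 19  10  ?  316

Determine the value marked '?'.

The 3 known points determine the degree-2 polynomial uniquely.
Write f(n) = an^2 + bn + c. Substituting each data point gives a linear system:
  4a - 2b + c = 19
  a + b + c = 10
  49a + 7b + c = 316
Solving the system yields a = 6, b = 3, c = 1.
So f(n) = 6n^2 + 3n + 1.
Then f(4) = 109.

109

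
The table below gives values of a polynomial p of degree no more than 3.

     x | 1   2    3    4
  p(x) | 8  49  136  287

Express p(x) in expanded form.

Using the Lagrange interpolation formula with nodes 1, 2, 3, 4:
  L_0(x) = (x - 2)(x - 3)(x - 4) / -6
  L_1(x) = (x - 1)(x - 3)(x - 4) / 2
  L_2(x) = (x - 1)(x - 2)(x - 4) / -2
  L_3(x) = (x - 1)(x - 2)(x - 3) / 6
Then p(x) = 8·L_0(x) + 49·L_1(x) + 136·L_2(x) + 287·L_3(x).
Expanding and collecting terms gives p(x) = 3x^3 + 5x^2 + 5x - 5.
Check: p(4) = 287. ✓

p(x) = 3x^3 + 5x^2 + 5x - 5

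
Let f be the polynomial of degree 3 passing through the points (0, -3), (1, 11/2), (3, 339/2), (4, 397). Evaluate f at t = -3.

Using the Lagrange interpolation formula with nodes 0, 1, 3, 4:
  L_0(t) = (t - 1)(t - 3)(t - 4) / -12
  L_1(t) = t(t - 3)(t - 4) / 6
  L_2(t) = t(t - 1)(t - 4) / -6
  L_3(t) = t(t - 1)(t - 3) / 12
Then f(t) = -3·L_0(t) + 11/2·L_1(t) + 339/2·L_2(t) + 397·L_3(t).
Expanding and collecting terms gives f(t) = 6t³ + (1/2)t² + 2t - 3.
Evaluating at t = -3: f(-3) = -333/2.

-333/2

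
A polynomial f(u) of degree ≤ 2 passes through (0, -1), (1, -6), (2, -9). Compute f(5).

-6

Forward differences of the values at u = 0, 1, 2:
  f  : -1  -6  -9
  Δ  : -5  -3
  Δ^2: 2
The second differences are constant, confirming degree 2.
Interpolating (Newton forward form) and evaluating at u = 5 gives f(5) = -6.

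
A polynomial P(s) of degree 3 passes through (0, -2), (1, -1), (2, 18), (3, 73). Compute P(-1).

-3

Forward differences of the values at s = 0, 1, 2, 3:
  P  : -2  -1  18  73
  Δ  : 1  19  55
  Δ^2: 18  36
  Δ^3: 18
The third differences are constant, confirming degree 3.
Interpolating (Newton forward form) and evaluating at s = -1 gives P(-1) = -3.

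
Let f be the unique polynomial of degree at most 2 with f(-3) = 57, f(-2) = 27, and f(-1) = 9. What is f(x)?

Using the Lagrange interpolation formula with nodes -3, -2, -1:
  L_0(x) = (x + 2)(x + 1) / 2
  L_1(x) = (x + 3)(x + 1) / -1
  L_2(x) = (x + 3)(x + 2) / 2
Then f(x) = 57·L_0(x) + 27·L_1(x) + 9·L_2(x).
Expanding and collecting terms gives f(x) = 6x^2 + 3.
Check: f(-1) = 9. ✓

f(x) = 6x^2 + 3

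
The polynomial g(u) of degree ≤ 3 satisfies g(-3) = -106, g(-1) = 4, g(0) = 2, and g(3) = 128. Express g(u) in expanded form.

Write g(u) = au^3 + bu^2 + cu + d. Substituting each data point gives a linear system:
  -27a + 9b - 3c + d = -106
  -a + b - c + d = 4
  d = 2
  27a + 9b + 3c + d = 128
Solving the system yields a = 5, b = 1, c = -6, d = 2.
So g(u) = 5u^3 + u^2 - 6u + 2.
Check: g(0) = 2. ✓

g(u) = 5u^3 + u^2 - 6u + 2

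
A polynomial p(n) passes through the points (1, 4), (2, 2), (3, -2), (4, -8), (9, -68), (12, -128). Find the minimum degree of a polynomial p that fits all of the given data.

Divided differences on the nodes 1, 2, 3, 4, 9, 12:
  order 0: 4  2  -2  -8  -68  -128
  order 1: -2  -4  -6  -12  -20
  order 2: -1  -1  -1  -1
  order 3: 0  0  0
  order 4: 0  0
  order 5: 0
The order-2 divided differences are all -1 (nonzero) and every higher order vanishes, so the data lies on a polynomial of degree exactly 2.

2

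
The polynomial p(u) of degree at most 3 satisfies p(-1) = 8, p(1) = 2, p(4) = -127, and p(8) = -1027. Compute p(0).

Using the Lagrange interpolation formula with nodes -1, 1, 4, 8:
  L_0(u) = (u - 1)(u - 4)(u - 8) / -90
  L_1(u) = (u + 1)(u - 4)(u - 8) / 42
  L_2(u) = (u + 1)(u - 1)(u - 8) / -60
  L_3(u) = (u + 1)(u - 1)(u - 4) / 252
Then p(u) = 8·L_0(u) + 2·L_1(u) - 127·L_2(u) - 1027·L_3(u).
Expanding and collecting terms gives p(u) = -2u³ - u + 5.
Evaluating at u = 0: p(0) = 5.

5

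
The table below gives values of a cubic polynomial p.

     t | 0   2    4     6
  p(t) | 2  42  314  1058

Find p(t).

p(t) = 5t^3 - t^2 + 2t + 2

Write p(t) = at^3 + bt^2 + ct + d. Substituting each data point gives a linear system:
  d = 2
  8a + 4b + 2c + d = 42
  64a + 16b + 4c + d = 314
  216a + 36b + 6c + d = 1058
Solving the system yields a = 5, b = -1, c = 2, d = 2.
So p(t) = 5t^3 - t^2 + 2t + 2.
Check: p(0) = 2. ✓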